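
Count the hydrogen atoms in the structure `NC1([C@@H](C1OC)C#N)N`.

9

Hydrogens are implicit in SMILES; fill each atom to its normal valence:
  2 × C: 1 H each → 2
  2 × C: no H
  2 × N: 2 H each → 4
  1 × C: 3 H
  1 × N: no H
  1 × O: no H
  Total hydrogens = 9.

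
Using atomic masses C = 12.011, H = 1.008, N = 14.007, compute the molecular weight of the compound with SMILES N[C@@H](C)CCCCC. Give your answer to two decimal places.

115.22

Molecular formula: C7H17N.
M = 7×12.011 + 17×1.008 + 1×14.007 = 115.22 g/mol.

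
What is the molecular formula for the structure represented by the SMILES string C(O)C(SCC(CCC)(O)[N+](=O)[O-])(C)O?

C8H17NO5S

Heavy atoms from the SMILES: 8 C, 1 N, 5 O, 1 S.
Implicit hydrogens by atom environment:
  4 × C: 2 H each → 8
  3 × O: 1 H each → 3
  2 × C: 3 H each → 6
  2 × C: no H
  1 × N (charge +1): no H
  1 × O: no H
  1 × O (charge -1): no H
  1 × S: no H
  Total hydrogens = 17.
Molecular formula: C8H17NO5S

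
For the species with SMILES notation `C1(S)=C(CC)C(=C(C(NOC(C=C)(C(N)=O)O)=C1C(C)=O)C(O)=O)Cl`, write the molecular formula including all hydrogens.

C15H17ClN2O6S

Heavy atoms from the SMILES: 15 C, 1 Cl, 2 N, 6 O, 1 S.
Implicit hydrogens by atom environment:
  6 × C (aromatic): no H
  4 × C: no H
  4 × O: no H
  2 × C: 3 H each → 6
  2 × C: 2 H each → 4
  2 × O: 1 H each → 2
  1 × C: 1 H
  1 × Cl: no H
  1 × N: 2 H
  1 × N: 1 H
  1 × S: 1 H
  Total hydrogens = 17.
Molecular formula: C15H17ClN2O6S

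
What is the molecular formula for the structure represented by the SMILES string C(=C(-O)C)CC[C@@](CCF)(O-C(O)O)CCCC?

C13H25FO4

Heavy atoms from the SMILES: 13 C, 1 F, 4 O.
Implicit hydrogens by atom environment:
  7 × C: 2 H each → 14
  3 × O: 1 H each → 3
  2 × C: 3 H each → 6
  2 × C: 1 H each → 2
  2 × C: no H
  1 × F: no H
  1 × O: no H
  Total hydrogens = 25.
Molecular formula: C13H25FO4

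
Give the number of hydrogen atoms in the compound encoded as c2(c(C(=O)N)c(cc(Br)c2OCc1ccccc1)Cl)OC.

Hydrogens are implicit in SMILES; fill each atom to its normal valence:
  6 × C (aromatic): 1 H each → 6
  6 × C (aromatic): no H
  3 × O: no H
  1 × Br: no H
  1 × C: 3 H
  1 × C: 2 H
  1 × C: no H
  1 × Cl: no H
  1 × N: 2 H
  Total hydrogens = 13.

13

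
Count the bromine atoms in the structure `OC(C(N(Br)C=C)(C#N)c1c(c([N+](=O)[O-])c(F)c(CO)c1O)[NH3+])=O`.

The symbol for bromine appears 1 time in the SMILES.

1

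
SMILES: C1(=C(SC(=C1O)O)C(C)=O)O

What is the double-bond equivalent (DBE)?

Molecular formula from the SMILES: C6H6O4S.
DoU = (2C + 2 + N − H − X)/2 = (2·6 + 2 + 0 − 6 − 0)/2 = 8/2 = 4.
(Structurally: 1 ring(s) + 3 π bond(s) = 4.)

4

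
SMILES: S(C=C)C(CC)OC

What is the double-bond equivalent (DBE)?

Molecular formula from the SMILES: C6H12OS.
DoU = (2C + 2 + N − H − X)/2 = (2·6 + 2 + 0 − 12 − 0)/2 = 2/2 = 1.
(Structurally: 0 ring(s) + 1 π bond(s) = 1.)

1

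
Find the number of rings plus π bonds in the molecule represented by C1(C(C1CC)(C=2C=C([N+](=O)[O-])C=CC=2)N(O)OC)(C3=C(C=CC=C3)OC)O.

Molecular formula from the SMILES: C19H22N2O6.
DoU = (2C + 2 + N − H − X)/2 = (2·19 + 2 + 2 − 22 − 0)/2 = 20/2 = 10.
(Structurally: 3 ring(s) + 7 π bond(s) = 10.)

10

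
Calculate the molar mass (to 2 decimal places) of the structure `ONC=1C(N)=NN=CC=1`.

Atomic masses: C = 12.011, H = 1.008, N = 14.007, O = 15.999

Molecular formula: C4H6N4O.
M = 4×12.011 + 6×1.008 + 4×14.007 + 1×15.999 = 126.12 g/mol.

126.12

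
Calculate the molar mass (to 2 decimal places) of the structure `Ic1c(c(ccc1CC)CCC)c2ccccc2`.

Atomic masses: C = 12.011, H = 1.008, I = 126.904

Molecular formula: C17H19I.
M = 17×12.011 + 19×1.008 + 1×126.904 = 350.24 g/mol.

350.24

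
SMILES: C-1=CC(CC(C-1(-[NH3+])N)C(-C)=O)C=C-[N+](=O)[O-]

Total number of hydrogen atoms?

16

Hydrogens are implicit in SMILES; fill each atom to its normal valence:
  6 × C: 1 H each → 6
  2 × C: no H
  2 × O: no H
  1 × C: 3 H
  1 × C: 2 H
  1 × N (charge +1): 3 H
  1 × N: 2 H
  1 × N (charge +1): no H
  1 × O (charge -1): no H
  Total hydrogens = 16.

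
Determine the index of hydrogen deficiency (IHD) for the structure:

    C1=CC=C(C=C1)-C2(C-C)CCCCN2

Molecular formula from the SMILES: C13H19N.
DoU = (2C + 2 + N − H − X)/2 = (2·13 + 2 + 1 − 19 − 0)/2 = 10/2 = 5.
(Structurally: 2 ring(s) + 3 π bond(s) = 5.)

5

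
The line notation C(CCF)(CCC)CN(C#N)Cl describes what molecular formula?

Heavy atoms from the SMILES: 8 C, 1 Cl, 1 F, 2 N.
Implicit hydrogens by atom environment:
  5 × C: 2 H each → 10
  2 × N: no H
  1 × C: 3 H
  1 × C: 1 H
  1 × C: no H
  1 × Cl: no H
  1 × F: no H
  Total hydrogens = 14.
Molecular formula: C8H14ClFN2

C8H14ClFN2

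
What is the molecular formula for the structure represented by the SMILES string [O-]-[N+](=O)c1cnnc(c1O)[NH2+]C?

C5H7N4O3+

Heavy atoms from the SMILES: 5 C, 4 N, 3 O.
Implicit hydrogens by atom environment:
  3 × C (aromatic): no H
  2 × N (aromatic): no H
  1 × C: 3 H
  1 × C (aromatic): 1 H
  1 × N (charge +1): 2 H
  1 × N (charge +1): no H
  1 × O: 1 H
  1 × O: no H
  1 × O (charge -1): no H
  Total hydrogens = 7.
Net charge +1.
Molecular formula: C5H7N4O3+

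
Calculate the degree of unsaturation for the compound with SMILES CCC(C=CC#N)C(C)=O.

4

Molecular formula from the SMILES: C8H11NO.
DoU = (2C + 2 + N − H − X)/2 = (2·8 + 2 + 1 − 11 − 0)/2 = 8/2 = 4.
(Structurally: 0 ring(s) + 4 π bond(s) = 4.)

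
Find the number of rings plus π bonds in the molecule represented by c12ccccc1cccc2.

Molecular formula from the SMILES: C10H8.
DoU = (2C + 2 + N − H − X)/2 = (2·10 + 2 + 0 − 8 − 0)/2 = 14/2 = 7.
(Structurally: 2 ring(s) + 5 π bond(s) = 7.)

7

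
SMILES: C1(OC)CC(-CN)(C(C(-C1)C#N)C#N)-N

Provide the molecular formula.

C10H16N4O

Heavy atoms from the SMILES: 10 C, 4 N, 1 O.
Implicit hydrogens by atom environment:
  3 × C: 2 H each → 6
  3 × C: 1 H each → 3
  3 × C: no H
  2 × N: 2 H each → 4
  2 × N: no H
  1 × C: 3 H
  1 × O: no H
  Total hydrogens = 16.
Molecular formula: C10H16N4O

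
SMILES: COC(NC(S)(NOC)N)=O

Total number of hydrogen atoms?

11

Hydrogens are implicit in SMILES; fill each atom to its normal valence:
  3 × O: no H
  2 × C: 3 H each → 6
  2 × C: no H
  2 × N: 1 H each → 2
  1 × N: 2 H
  1 × S: 1 H
  Total hydrogens = 11.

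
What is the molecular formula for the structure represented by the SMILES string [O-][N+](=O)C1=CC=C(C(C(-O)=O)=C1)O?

C7H5NO5

Heavy atoms from the SMILES: 7 C, 1 N, 5 O.
Implicit hydrogens by atom environment:
  3 × C (aromatic): 1 H each → 3
  3 × C (aromatic): no H
  2 × O: 1 H each → 2
  2 × O: no H
  1 × C: no H
  1 × N (charge +1): no H
  1 × O (charge -1): no H
  Total hydrogens = 5.
Molecular formula: C7H5NO5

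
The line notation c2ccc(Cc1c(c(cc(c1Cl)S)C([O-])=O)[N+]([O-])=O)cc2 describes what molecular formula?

Heavy atoms from the SMILES: 14 C, 1 Cl, 1 N, 4 O, 1 S.
Implicit hydrogens by atom environment:
  6 × C (aromatic): 1 H each → 6
  6 × C (aromatic): no H
  2 × O: no H
  2 × O (charge -1): no H
  1 × C: 2 H
  1 × C: no H
  1 × Cl: no H
  1 × N (charge +1): no H
  1 × S: 1 H
  Total hydrogens = 9.
Net charge -1.
Molecular formula: C14H9ClNO4S-

C14H9ClNO4S-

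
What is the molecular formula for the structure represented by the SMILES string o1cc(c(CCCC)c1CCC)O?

Heavy atoms from the SMILES: 11 C, 2 O.
Implicit hydrogens by atom environment:
  5 × C: 2 H each → 10
  3 × C (aromatic): no H
  2 × C: 3 H each → 6
  1 × C (aromatic): 1 H
  1 × O: 1 H
  1 × O (aromatic): no H
  Total hydrogens = 18.
Molecular formula: C11H18O2

C11H18O2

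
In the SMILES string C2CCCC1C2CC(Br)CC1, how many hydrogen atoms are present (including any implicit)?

17

Hydrogens are implicit in SMILES; fill each atom to its normal valence:
  7 × C: 2 H each → 14
  3 × C: 1 H each → 3
  1 × Br: no H
  Total hydrogens = 17.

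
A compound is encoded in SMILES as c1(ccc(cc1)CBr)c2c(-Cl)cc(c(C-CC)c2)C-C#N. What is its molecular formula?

Heavy atoms from the SMILES: 1 Br, 18 C, 1 Cl, 1 N.
Implicit hydrogens by atom environment:
  6 × C (aromatic): 1 H each → 6
  6 × C (aromatic): no H
  4 × C: 2 H each → 8
  1 × Br: no H
  1 × C: 3 H
  1 × C: no H
  1 × Cl: no H
  1 × N: no H
  Total hydrogens = 17.
Molecular formula: C18H17BrClN

C18H17BrClN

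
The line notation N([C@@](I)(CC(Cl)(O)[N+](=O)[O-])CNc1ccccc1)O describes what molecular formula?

Heavy atoms from the SMILES: 10 C, 1 Cl, 1 I, 3 N, 4 O.
Implicit hydrogens by atom environment:
  5 × C (aromatic): 1 H each → 5
  2 × C: 2 H each → 4
  2 × C: no H
  2 × N: 1 H each → 2
  2 × O: 1 H each → 2
  1 × C (aromatic): no H
  1 × Cl: no H
  1 × I: no H
  1 × N (charge +1): no H
  1 × O: no H
  1 × O (charge -1): no H
  Total hydrogens = 13.
Molecular formula: C10H13ClIN3O4

C10H13ClIN3O4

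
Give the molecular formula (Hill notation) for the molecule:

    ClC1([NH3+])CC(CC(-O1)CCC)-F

Heavy atoms from the SMILES: 8 C, 1 Cl, 1 F, 1 N, 1 O.
Implicit hydrogens by atom environment:
  4 × C: 2 H each → 8
  2 × C: 1 H each → 2
  1 × C: 3 H
  1 × C: no H
  1 × Cl: no H
  1 × F: no H
  1 × N (charge +1): 3 H
  1 × O: no H
  Total hydrogens = 16.
Net charge +1.
Molecular formula: C8H16ClFNO+

C8H16ClFNO+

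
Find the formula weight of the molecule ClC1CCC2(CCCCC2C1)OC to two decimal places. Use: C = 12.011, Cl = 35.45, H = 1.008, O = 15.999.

Molecular formula: C11H19ClO.
M = 11×12.011 + 1×35.45 + 19×1.008 + 1×15.999 = 202.72 g/mol.

202.72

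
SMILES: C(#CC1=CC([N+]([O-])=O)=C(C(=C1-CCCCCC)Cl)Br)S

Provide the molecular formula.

Heavy atoms from the SMILES: 1 Br, 14 C, 1 Cl, 1 N, 2 O, 1 S.
Implicit hydrogens by atom environment:
  5 × C: 2 H each → 10
  5 × C (aromatic): no H
  2 × C: no H
  1 × Br: no H
  1 × C: 3 H
  1 × C (aromatic): 1 H
  1 × Cl: no H
  1 × N (charge +1): no H
  1 × O: no H
  1 × O (charge -1): no H
  1 × S: 1 H
  Total hydrogens = 15.
Molecular formula: C14H15BrClNO2S

C14H15BrClNO2S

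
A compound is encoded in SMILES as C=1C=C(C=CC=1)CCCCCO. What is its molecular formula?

Heavy atoms from the SMILES: 11 C, 1 O.
Implicit hydrogens by atom environment:
  5 × C: 2 H each → 10
  5 × C (aromatic): 1 H each → 5
  1 × C (aromatic): no H
  1 × O: 1 H
  Total hydrogens = 16.
Molecular formula: C11H16O

C11H16O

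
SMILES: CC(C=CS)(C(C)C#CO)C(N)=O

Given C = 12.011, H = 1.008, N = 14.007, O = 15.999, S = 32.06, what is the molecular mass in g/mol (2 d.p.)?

199.27

Molecular formula: C9H13NO2S.
M = 9×12.011 + 13×1.008 + 1×14.007 + 2×15.999 + 1×32.06 = 199.27 g/mol.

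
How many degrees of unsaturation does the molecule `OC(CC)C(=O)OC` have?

1

Molecular formula from the SMILES: C5H10O3.
DoU = (2C + 2 + N − H − X)/2 = (2·5 + 2 + 0 − 10 − 0)/2 = 2/2 = 1.
(Structurally: 0 ring(s) + 1 π bond(s) = 1.)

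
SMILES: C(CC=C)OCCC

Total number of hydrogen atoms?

Hydrogens are implicit in SMILES; fill each atom to its normal valence:
  5 × C: 2 H each → 10
  1 × C: 3 H
  1 × C: 1 H
  1 × O: no H
  Total hydrogens = 14.

14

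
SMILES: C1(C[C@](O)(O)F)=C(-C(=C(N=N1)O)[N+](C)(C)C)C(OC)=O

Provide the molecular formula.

Heavy atoms from the SMILES: 11 C, 1 F, 3 N, 5 O.
Implicit hydrogens by atom environment:
  4 × C: 3 H each → 12
  4 × C (aromatic): no H
  3 × O: 1 H each → 3
  2 × C: no H
  2 × N (aromatic): no H
  2 × O: no H
  1 × C: 2 H
  1 × F: no H
  1 × N (charge +1): no H
  Total hydrogens = 17.
Net charge +1.
Molecular formula: C11H17FN3O5+

C11H17FN3O5+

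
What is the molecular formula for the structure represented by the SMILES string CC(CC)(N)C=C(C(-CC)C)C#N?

Heavy atoms from the SMILES: 11 C, 2 N.
Implicit hydrogens by atom environment:
  4 × C: 3 H each → 12
  3 × C: no H
  2 × C: 2 H each → 4
  2 × C: 1 H each → 2
  1 × N: 2 H
  1 × N: no H
  Total hydrogens = 20.
Molecular formula: C11H20N2

C11H20N2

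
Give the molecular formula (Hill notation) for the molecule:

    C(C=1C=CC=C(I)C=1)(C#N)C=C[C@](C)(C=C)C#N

C15H13IN2

Heavy atoms from the SMILES: 15 C, 1 I, 2 N.
Implicit hydrogens by atom environment:
  4 × C: 1 H each → 4
  4 × C (aromatic): 1 H each → 4
  3 × C: no H
  2 × C (aromatic): no H
  2 × N: no H
  1 × C: 3 H
  1 × C: 2 H
  1 × I: no H
  Total hydrogens = 13.
Molecular formula: C15H13IN2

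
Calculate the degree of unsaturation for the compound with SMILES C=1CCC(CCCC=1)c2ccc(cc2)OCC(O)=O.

Molecular formula from the SMILES: C16H20O3.
DoU = (2C + 2 + N − H − X)/2 = (2·16 + 2 + 0 − 20 − 0)/2 = 14/2 = 7.
(Structurally: 2 ring(s) + 5 π bond(s) = 7.)

7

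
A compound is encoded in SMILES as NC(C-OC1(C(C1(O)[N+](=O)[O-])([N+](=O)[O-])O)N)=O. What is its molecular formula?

C5H8N4O8

Heavy atoms from the SMILES: 5 C, 4 N, 8 O.
Implicit hydrogens by atom environment:
  4 × C: no H
  4 × O: no H
  2 × N: 2 H each → 4
  2 × N (charge +1): no H
  2 × O: 1 H each → 2
  2 × O (charge -1): no H
  1 × C: 2 H
  Total hydrogens = 8.
Molecular formula: C5H8N4O8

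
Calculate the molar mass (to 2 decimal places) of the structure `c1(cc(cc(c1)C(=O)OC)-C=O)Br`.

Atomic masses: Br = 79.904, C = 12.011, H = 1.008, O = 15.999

Molecular formula: C9H7BrO3.
M = 1×79.904 + 9×12.011 + 7×1.008 + 3×15.999 = 243.06 g/mol.

243.06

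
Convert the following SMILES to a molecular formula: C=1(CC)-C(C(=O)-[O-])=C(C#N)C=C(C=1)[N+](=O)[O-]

C10H7N2O4-

Heavy atoms from the SMILES: 10 C, 2 N, 4 O.
Implicit hydrogens by atom environment:
  4 × C (aromatic): no H
  2 × C (aromatic): 1 H each → 2
  2 × C: no H
  2 × O: no H
  2 × O (charge -1): no H
  1 × C: 3 H
  1 × C: 2 H
  1 × N: no H
  1 × N (charge +1): no H
  Total hydrogens = 7.
Net charge -1.
Molecular formula: C10H7N2O4-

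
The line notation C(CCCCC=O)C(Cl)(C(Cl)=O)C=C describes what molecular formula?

Heavy atoms from the SMILES: 10 C, 2 Cl, 2 O.
Implicit hydrogens by atom environment:
  6 × C: 2 H each → 12
  2 × C: 1 H each → 2
  2 × C: no H
  2 × Cl: no H
  2 × O: no H
  Total hydrogens = 14.
Molecular formula: C10H14Cl2O2

C10H14Cl2O2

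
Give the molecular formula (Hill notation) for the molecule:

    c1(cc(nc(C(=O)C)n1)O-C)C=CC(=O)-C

C11H12N2O3

Heavy atoms from the SMILES: 11 C, 2 N, 3 O.
Implicit hydrogens by atom environment:
  3 × C: 3 H each → 9
  3 × C (aromatic): no H
  3 × O: no H
  2 × C: 1 H each → 2
  2 × C: no H
  2 × N (aromatic): no H
  1 × C (aromatic): 1 H
  Total hydrogens = 12.
Molecular formula: C11H12N2O3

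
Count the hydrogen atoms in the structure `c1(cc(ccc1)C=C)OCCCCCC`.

20

Hydrogens are implicit in SMILES; fill each atom to its normal valence:
  6 × C: 2 H each → 12
  4 × C (aromatic): 1 H each → 4
  2 × C (aromatic): no H
  1 × C: 3 H
  1 × C: 1 H
  1 × O: no H
  Total hydrogens = 20.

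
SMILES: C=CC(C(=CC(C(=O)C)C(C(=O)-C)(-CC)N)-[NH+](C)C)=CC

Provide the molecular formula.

C17H29N2O2+

Heavy atoms from the SMILES: 17 C, 2 N, 2 O.
Implicit hydrogens by atom environment:
  6 × C: 3 H each → 18
  5 × C: no H
  4 × C: 1 H each → 4
  2 × C: 2 H each → 4
  2 × O: no H
  1 × N: 2 H
  1 × N (charge +1): 1 H
  Total hydrogens = 29.
Net charge +1.
Molecular formula: C17H29N2O2+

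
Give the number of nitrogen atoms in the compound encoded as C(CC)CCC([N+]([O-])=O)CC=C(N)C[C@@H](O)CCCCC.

2

The symbol for nitrogen appears 2 times in the SMILES.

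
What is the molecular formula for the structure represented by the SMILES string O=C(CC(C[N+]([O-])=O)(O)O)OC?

Heavy atoms from the SMILES: 5 C, 1 N, 6 O.
Implicit hydrogens by atom environment:
  3 × O: no H
  2 × C: 2 H each → 4
  2 × C: no H
  2 × O: 1 H each → 2
  1 × C: 3 H
  1 × N (charge +1): no H
  1 × O (charge -1): no H
  Total hydrogens = 9.
Molecular formula: C5H9NO6

C5H9NO6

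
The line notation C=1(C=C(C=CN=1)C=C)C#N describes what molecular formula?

Heavy atoms from the SMILES: 8 C, 2 N.
Implicit hydrogens by atom environment:
  3 × C (aromatic): 1 H each → 3
  2 × C (aromatic): no H
  1 × C: 2 H
  1 × C: 1 H
  1 × C: no H
  1 × N (aromatic): no H
  1 × N: no H
  Total hydrogens = 6.
Molecular formula: C8H6N2

C8H6N2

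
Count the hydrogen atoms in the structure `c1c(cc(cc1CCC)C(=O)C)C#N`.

13

Hydrogens are implicit in SMILES; fill each atom to its normal valence:
  3 × C (aromatic): 1 H each → 3
  3 × C (aromatic): no H
  2 × C: 3 H each → 6
  2 × C: 2 H each → 4
  2 × C: no H
  1 × N: no H
  1 × O: no H
  Total hydrogens = 13.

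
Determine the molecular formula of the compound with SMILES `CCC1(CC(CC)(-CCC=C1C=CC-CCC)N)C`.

Heavy atoms from the SMILES: 18 C, 1 N.
Implicit hydrogens by atom environment:
  8 × C: 2 H each → 16
  4 × C: 3 H each → 12
  3 × C: 1 H each → 3
  3 × C: no H
  1 × N: 2 H
  Total hydrogens = 33.
Molecular formula: C18H33N

C18H33N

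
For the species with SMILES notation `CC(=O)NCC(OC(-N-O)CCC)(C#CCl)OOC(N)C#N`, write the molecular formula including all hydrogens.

C12H19ClN4O5

Heavy atoms from the SMILES: 12 C, 1 Cl, 4 N, 5 O.
Implicit hydrogens by atom environment:
  5 × C: no H
  4 × O: no H
  3 × C: 2 H each → 6
  2 × C: 3 H each → 6
  2 × C: 1 H each → 2
  2 × N: 1 H each → 2
  1 × Cl: no H
  1 × N: 2 H
  1 × N: no H
  1 × O: 1 H
  Total hydrogens = 19.
Molecular formula: C12H19ClN4O5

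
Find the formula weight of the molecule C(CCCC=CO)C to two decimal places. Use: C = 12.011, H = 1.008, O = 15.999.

114.19

Molecular formula: C7H14O.
M = 7×12.011 + 14×1.008 + 1×15.999 = 114.19 g/mol.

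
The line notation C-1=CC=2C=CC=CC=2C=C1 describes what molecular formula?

Heavy atoms from the SMILES: 10 C.
Implicit hydrogens by atom environment:
  8 × C (aromatic): 1 H each → 8
  2 × C (aromatic): no H
  Total hydrogens = 8.
Molecular formula: C10H8

C10H8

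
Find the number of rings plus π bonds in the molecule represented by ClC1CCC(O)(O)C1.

1

Molecular formula from the SMILES: C5H9ClO2.
DoU = (2C + 2 + N − H − X)/2 = (2·5 + 2 + 0 − 9 − 1)/2 = 2/2 = 1.
(Structurally: 1 ring(s) + 0 π bond(s) = 1.)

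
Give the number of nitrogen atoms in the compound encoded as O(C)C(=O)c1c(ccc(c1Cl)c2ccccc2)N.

1

The symbol for nitrogen appears 1 time in the SMILES.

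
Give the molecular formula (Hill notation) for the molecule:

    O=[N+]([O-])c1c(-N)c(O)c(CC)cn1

C7H9N3O3

Heavy atoms from the SMILES: 7 C, 3 N, 3 O.
Implicit hydrogens by atom environment:
  4 × C (aromatic): no H
  1 × C: 3 H
  1 × C: 2 H
  1 × C (aromatic): 1 H
  1 × N: 2 H
  1 × N (aromatic): no H
  1 × N (charge +1): no H
  1 × O: 1 H
  1 × O: no H
  1 × O (charge -1): no H
  Total hydrogens = 9.
Molecular formula: C7H9N3O3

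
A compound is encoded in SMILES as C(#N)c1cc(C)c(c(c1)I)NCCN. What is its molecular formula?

C10H12IN3

Heavy atoms from the SMILES: 10 C, 1 I, 3 N.
Implicit hydrogens by atom environment:
  4 × C (aromatic): no H
  2 × C: 2 H each → 4
  2 × C (aromatic): 1 H each → 2
  1 × C: 3 H
  1 × C: no H
  1 × I: no H
  1 × N: 2 H
  1 × N: 1 H
  1 × N: no H
  Total hydrogens = 12.
Molecular formula: C10H12IN3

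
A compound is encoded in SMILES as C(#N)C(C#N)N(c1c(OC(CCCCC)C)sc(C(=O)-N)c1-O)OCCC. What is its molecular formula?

C18H26N4O4S

Heavy atoms from the SMILES: 18 C, 4 N, 4 O, 1 S.
Implicit hydrogens by atom environment:
  6 × C: 2 H each → 12
  4 × C (aromatic): no H
  3 × C: 3 H each → 9
  3 × C: no H
  3 × N: no H
  3 × O: no H
  2 × C: 1 H each → 2
  1 × N: 2 H
  1 × O: 1 H
  1 × S (aromatic): no H
  Total hydrogens = 26.
Molecular formula: C18H26N4O4S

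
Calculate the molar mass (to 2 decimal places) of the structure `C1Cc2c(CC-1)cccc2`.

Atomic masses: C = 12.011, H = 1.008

132.21

Molecular formula: C10H12.
M = 10×12.011 + 12×1.008 = 132.21 g/mol.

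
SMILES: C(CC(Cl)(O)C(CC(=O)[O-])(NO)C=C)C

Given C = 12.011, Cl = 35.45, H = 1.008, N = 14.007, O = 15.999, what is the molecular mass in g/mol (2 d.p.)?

Molecular formula: C9H15ClNO4-.
M = 9×12.011 + 1×35.45 + 15×1.008 + 1×14.007 + 4×15.999 = 236.67 g/mol.

236.67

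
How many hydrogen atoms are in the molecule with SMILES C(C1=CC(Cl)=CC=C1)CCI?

Hydrogens are implicit in SMILES; fill each atom to its normal valence:
  4 × C (aromatic): 1 H each → 4
  3 × C: 2 H each → 6
  2 × C (aromatic): no H
  1 × Cl: no H
  1 × I: no H
  Total hydrogens = 10.

10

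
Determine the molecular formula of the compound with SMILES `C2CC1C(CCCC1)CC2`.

C10H18

Heavy atoms from the SMILES: 10 C.
Implicit hydrogens by atom environment:
  8 × C: 2 H each → 16
  2 × C: 1 H each → 2
  Total hydrogens = 18.
Molecular formula: C10H18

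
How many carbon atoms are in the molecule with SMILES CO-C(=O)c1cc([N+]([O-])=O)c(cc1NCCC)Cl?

11

The symbol for carbon appears 11 times in the SMILES. Lowercase c denotes aromatic carbon and counts toward C.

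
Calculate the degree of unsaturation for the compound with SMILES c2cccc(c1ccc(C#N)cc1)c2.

10

Molecular formula from the SMILES: C13H9N.
DoU = (2C + 2 + N − H − X)/2 = (2·13 + 2 + 1 − 9 − 0)/2 = 20/2 = 10.
(Structurally: 2 ring(s) + 8 π bond(s) = 10.)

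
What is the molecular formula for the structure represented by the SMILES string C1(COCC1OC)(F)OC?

Heavy atoms from the SMILES: 6 C, 1 F, 3 O.
Implicit hydrogens by atom environment:
  3 × O: no H
  2 × C: 3 H each → 6
  2 × C: 2 H each → 4
  1 × C: 1 H
  1 × C: no H
  1 × F: no H
  Total hydrogens = 11.
Molecular formula: C6H11FO3

C6H11FO3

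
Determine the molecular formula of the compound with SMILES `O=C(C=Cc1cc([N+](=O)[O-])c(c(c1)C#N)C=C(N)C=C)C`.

Heavy atoms from the SMILES: 15 C, 3 N, 3 O.
Implicit hydrogens by atom environment:
  4 × C: 1 H each → 4
  4 × C (aromatic): no H
  3 × C: no H
  2 × C (aromatic): 1 H each → 2
  2 × O: no H
  1 × C: 3 H
  1 × C: 2 H
  1 × N: 2 H
  1 × N: no H
  1 × N (charge +1): no H
  1 × O (charge -1): no H
  Total hydrogens = 13.
Molecular formula: C15H13N3O3

C15H13N3O3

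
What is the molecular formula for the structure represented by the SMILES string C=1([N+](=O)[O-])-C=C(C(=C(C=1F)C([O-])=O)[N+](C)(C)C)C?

Heavy atoms from the SMILES: 11 C, 1 F, 2 N, 4 O.
Implicit hydrogens by atom environment:
  5 × C (aromatic): no H
  4 × C: 3 H each → 12
  2 × N (charge +1): no H
  2 × O: no H
  2 × O (charge -1): no H
  1 × C (aromatic): 1 H
  1 × C: no H
  1 × F: no H
  Total hydrogens = 13.
Molecular formula: C11H13FN2O4

C11H13FN2O4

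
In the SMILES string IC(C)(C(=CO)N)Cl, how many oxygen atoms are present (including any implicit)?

The symbol for oxygen appears 1 time in the SMILES.

1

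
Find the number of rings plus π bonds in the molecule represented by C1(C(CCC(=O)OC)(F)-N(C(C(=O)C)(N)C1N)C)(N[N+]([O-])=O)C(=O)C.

5

Molecular formula from the SMILES: C13H22FN5O6.
DoU = (2C + 2 + N − H − X)/2 = (2·13 + 2 + 5 − 22 − 1)/2 = 10/2 = 5.
(Structurally: 1 ring(s) + 4 π bond(s) = 5.)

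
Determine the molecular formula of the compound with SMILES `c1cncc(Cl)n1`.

Heavy atoms from the SMILES: 4 C, 1 Cl, 2 N.
Implicit hydrogens by atom environment:
  3 × C (aromatic): 1 H each → 3
  2 × N (aromatic): no H
  1 × C (aromatic): no H
  1 × Cl: no H
  Total hydrogens = 3.
Molecular formula: C4H3ClN2

C4H3ClN2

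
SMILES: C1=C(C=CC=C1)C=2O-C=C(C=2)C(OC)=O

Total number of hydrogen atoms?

10

Hydrogens are implicit in SMILES; fill each atom to its normal valence:
  7 × C (aromatic): 1 H each → 7
  3 × C (aromatic): no H
  2 × O: no H
  1 × C: 3 H
  1 × C: no H
  1 × O (aromatic): no H
  Total hydrogens = 10.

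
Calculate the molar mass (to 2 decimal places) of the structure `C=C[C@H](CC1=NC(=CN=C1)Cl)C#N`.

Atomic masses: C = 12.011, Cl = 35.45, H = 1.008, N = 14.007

193.63

Molecular formula: C9H8ClN3.
M = 9×12.011 + 1×35.45 + 8×1.008 + 3×14.007 = 193.63 g/mol.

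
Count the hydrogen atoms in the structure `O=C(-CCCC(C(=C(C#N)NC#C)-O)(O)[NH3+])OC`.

16

Hydrogens are implicit in SMILES; fill each atom to its normal valence:
  6 × C: no H
  3 × C: 2 H each → 6
  2 × O: 1 H each → 2
  2 × O: no H
  1 × C: 3 H
  1 × C: 1 H
  1 × N (charge +1): 3 H
  1 × N: 1 H
  1 × N: no H
  Total hydrogens = 16.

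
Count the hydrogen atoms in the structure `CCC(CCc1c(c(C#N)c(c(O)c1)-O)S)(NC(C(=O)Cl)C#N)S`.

16

Hydrogens are implicit in SMILES; fill each atom to its normal valence:
  5 × C (aromatic): no H
  4 × C: no H
  3 × C: 2 H each → 6
  2 × N: no H
  2 × O: 1 H each → 2
  2 × S: 1 H each → 2
  1 × C: 3 H
  1 × C (aromatic): 1 H
  1 × C: 1 H
  1 × Cl: no H
  1 × N: 1 H
  1 × O: no H
  Total hydrogens = 16.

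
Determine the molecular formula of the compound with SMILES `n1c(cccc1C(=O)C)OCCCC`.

C11H15NO2

Heavy atoms from the SMILES: 11 C, 1 N, 2 O.
Implicit hydrogens by atom environment:
  3 × C: 2 H each → 6
  3 × C (aromatic): 1 H each → 3
  2 × C: 3 H each → 6
  2 × C (aromatic): no H
  2 × O: no H
  1 × C: no H
  1 × N (aromatic): no H
  Total hydrogens = 15.
Molecular formula: C11H15NO2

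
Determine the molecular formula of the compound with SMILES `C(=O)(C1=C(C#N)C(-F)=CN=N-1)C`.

Heavy atoms from the SMILES: 7 C, 1 F, 3 N, 1 O.
Implicit hydrogens by atom environment:
  3 × C (aromatic): no H
  2 × C: no H
  2 × N (aromatic): no H
  1 × C: 3 H
  1 × C (aromatic): 1 H
  1 × F: no H
  1 × N: no H
  1 × O: no H
  Total hydrogens = 4.
Molecular formula: C7H4FN3O

C7H4FN3O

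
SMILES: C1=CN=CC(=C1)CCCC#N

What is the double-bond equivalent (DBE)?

6

Molecular formula from the SMILES: C9H10N2.
DoU = (2C + 2 + N − H − X)/2 = (2·9 + 2 + 2 − 10 − 0)/2 = 12/2 = 6.
(Structurally: 1 ring(s) + 5 π bond(s) = 6.)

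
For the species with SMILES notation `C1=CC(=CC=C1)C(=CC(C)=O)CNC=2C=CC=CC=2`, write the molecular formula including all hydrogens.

Heavy atoms from the SMILES: 17 C, 1 N, 1 O.
Implicit hydrogens by atom environment:
  10 × C (aromatic): 1 H each → 10
  2 × C: no H
  2 × C (aromatic): no H
  1 × C: 3 H
  1 × C: 2 H
  1 × C: 1 H
  1 × N: 1 H
  1 × O: no H
  Total hydrogens = 17.
Molecular formula: C17H17NO

C17H17NO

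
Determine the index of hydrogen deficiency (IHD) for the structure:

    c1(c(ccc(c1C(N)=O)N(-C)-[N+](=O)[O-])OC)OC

Molecular formula from the SMILES: C10H13N3O5.
DoU = (2C + 2 + N − H − X)/2 = (2·10 + 2 + 3 − 13 − 0)/2 = 12/2 = 6.
(Structurally: 1 ring(s) + 5 π bond(s) = 6.)

6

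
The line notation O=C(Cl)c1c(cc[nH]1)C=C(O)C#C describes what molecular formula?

C9H6ClNO2

Heavy atoms from the SMILES: 9 C, 1 Cl, 1 N, 2 O.
Implicit hydrogens by atom environment:
  3 × C: no H
  2 × C (aromatic): 1 H each → 2
  2 × C: 1 H each → 2
  2 × C (aromatic): no H
  1 × Cl: no H
  1 × N (aromatic): 1 H
  1 × O: 1 H
  1 × O: no H
  Total hydrogens = 6.
Molecular formula: C9H6ClNO2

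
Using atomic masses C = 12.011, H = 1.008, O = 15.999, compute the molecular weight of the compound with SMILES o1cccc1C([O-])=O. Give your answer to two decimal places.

Molecular formula: C5H3O3-.
M = 5×12.011 + 3×1.008 + 3×15.999 = 111.08 g/mol.

111.08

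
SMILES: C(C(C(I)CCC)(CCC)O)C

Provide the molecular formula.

C10H21IO

Heavy atoms from the SMILES: 10 C, 1 I, 1 O.
Implicit hydrogens by atom environment:
  5 × C: 2 H each → 10
  3 × C: 3 H each → 9
  1 × C: 1 H
  1 × C: no H
  1 × I: no H
  1 × O: 1 H
  Total hydrogens = 21.
Molecular formula: C10H21IO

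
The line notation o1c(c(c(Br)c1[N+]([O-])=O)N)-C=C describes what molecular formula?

C6H5BrN2O3

Heavy atoms from the SMILES: 1 Br, 6 C, 2 N, 3 O.
Implicit hydrogens by atom environment:
  4 × C (aromatic): no H
  1 × Br: no H
  1 × C: 2 H
  1 × C: 1 H
  1 × N: 2 H
  1 × N (charge +1): no H
  1 × O (aromatic): no H
  1 × O: no H
  1 × O (charge -1): no H
  Total hydrogens = 5.
Molecular formula: C6H5BrN2O3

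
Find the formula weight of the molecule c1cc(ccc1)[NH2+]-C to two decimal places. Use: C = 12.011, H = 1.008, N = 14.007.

108.16

Molecular formula: C7H10N+.
M = 7×12.011 + 10×1.008 + 1×14.007 = 108.16 g/mol.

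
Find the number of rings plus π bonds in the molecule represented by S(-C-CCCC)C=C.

1

Molecular formula from the SMILES: C7H14S.
DoU = (2C + 2 + N − H − X)/2 = (2·7 + 2 + 0 − 14 − 0)/2 = 2/2 = 1.
(Structurally: 0 ring(s) + 1 π bond(s) = 1.)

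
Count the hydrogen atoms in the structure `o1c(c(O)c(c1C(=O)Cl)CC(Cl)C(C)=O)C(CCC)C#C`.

Hydrogens are implicit in SMILES; fill each atom to its normal valence:
  4 × C (aromatic): no H
  3 × C: 2 H each → 6
  3 × C: 1 H each → 3
  3 × C: no H
  2 × C: 3 H each → 6
  2 × Cl: no H
  2 × O: no H
  1 × O: 1 H
  1 × O (aromatic): no H
  Total hydrogens = 16.

16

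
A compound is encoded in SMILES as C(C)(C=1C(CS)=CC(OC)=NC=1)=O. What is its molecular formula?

Heavy atoms from the SMILES: 9 C, 1 N, 2 O, 1 S.
Implicit hydrogens by atom environment:
  3 × C (aromatic): no H
  2 × C: 3 H each → 6
  2 × C (aromatic): 1 H each → 2
  2 × O: no H
  1 × C: 2 H
  1 × C: no H
  1 × N (aromatic): no H
  1 × S: 1 H
  Total hydrogens = 11.
Molecular formula: C9H11NO2S

C9H11NO2S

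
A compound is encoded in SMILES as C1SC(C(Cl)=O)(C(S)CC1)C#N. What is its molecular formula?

Heavy atoms from the SMILES: 7 C, 1 Cl, 1 N, 1 O, 2 S.
Implicit hydrogens by atom environment:
  3 × C: 2 H each → 6
  3 × C: no H
  1 × C: 1 H
  1 × Cl: no H
  1 × N: no H
  1 × O: no H
  1 × S: 1 H
  1 × S: no H
  Total hydrogens = 8.
Molecular formula: C7H8ClNOS2

C7H8ClNOS2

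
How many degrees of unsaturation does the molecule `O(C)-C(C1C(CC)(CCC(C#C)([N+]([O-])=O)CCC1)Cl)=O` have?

Molecular formula from the SMILES: C14H20ClNO4.
DoU = (2C + 2 + N − H − X)/2 = (2·14 + 2 + 1 − 20 − 1)/2 = 10/2 = 5.
(Structurally: 1 ring(s) + 4 π bond(s) = 5.)

5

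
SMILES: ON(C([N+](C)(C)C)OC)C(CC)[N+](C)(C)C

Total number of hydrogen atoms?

Hydrogens are implicit in SMILES; fill each atom to its normal valence:
  8 × C: 3 H each → 24
  2 × C: 1 H each → 2
  2 × N (charge +1): no H
  1 × C: 2 H
  1 × N: no H
  1 × O: 1 H
  1 × O: no H
  Total hydrogens = 29.

29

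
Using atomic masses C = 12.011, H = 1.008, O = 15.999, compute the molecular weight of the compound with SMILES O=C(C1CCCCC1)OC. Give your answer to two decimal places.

142.20

Molecular formula: C8H14O2.
M = 8×12.011 + 14×1.008 + 2×15.999 = 142.20 g/mol.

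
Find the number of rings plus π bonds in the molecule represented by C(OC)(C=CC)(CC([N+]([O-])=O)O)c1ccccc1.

Molecular formula from the SMILES: C13H17NO4.
DoU = (2C + 2 + N − H − X)/2 = (2·13 + 2 + 1 − 17 − 0)/2 = 12/2 = 6.
(Structurally: 1 ring(s) + 5 π bond(s) = 6.)

6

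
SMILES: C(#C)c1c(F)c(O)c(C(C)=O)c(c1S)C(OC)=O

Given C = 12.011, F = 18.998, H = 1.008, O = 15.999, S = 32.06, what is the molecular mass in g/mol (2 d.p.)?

268.26

Molecular formula: C12H9FO4S.
M = 12×12.011 + 1×18.998 + 9×1.008 + 4×15.999 + 1×32.06 = 268.26 g/mol.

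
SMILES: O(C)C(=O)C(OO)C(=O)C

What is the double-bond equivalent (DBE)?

Molecular formula from the SMILES: C5H8O5.
DoU = (2C + 2 + N − H − X)/2 = (2·5 + 2 + 0 − 8 − 0)/2 = 4/2 = 2.
(Structurally: 0 ring(s) + 2 π bond(s) = 2.)

2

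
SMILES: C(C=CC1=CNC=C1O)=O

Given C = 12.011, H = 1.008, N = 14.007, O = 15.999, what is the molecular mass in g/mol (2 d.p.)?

Molecular formula: C7H7NO2.
M = 7×12.011 + 7×1.008 + 1×14.007 + 2×15.999 = 137.14 g/mol.

137.14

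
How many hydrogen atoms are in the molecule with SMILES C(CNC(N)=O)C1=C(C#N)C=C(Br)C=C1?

Hydrogens are implicit in SMILES; fill each atom to its normal valence:
  3 × C (aromatic): 1 H each → 3
  3 × C (aromatic): no H
  2 × C: 2 H each → 4
  2 × C: no H
  1 × Br: no H
  1 × N: 2 H
  1 × N: 1 H
  1 × N: no H
  1 × O: no H
  Total hydrogens = 10.

10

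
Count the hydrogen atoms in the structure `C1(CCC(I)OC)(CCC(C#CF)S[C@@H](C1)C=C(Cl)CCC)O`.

25

Hydrogens are implicit in SMILES; fill each atom to its normal valence:
  7 × C: 2 H each → 14
  4 × C: 1 H each → 4
  4 × C: no H
  2 × C: 3 H each → 6
  1 × Cl: no H
  1 × F: no H
  1 × I: no H
  1 × O: 1 H
  1 × O: no H
  1 × S: no H
  Total hydrogens = 25.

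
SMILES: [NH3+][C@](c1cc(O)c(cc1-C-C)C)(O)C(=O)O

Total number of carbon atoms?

The symbol for carbon appears 11 times in the SMILES. Lowercase c denotes aromatic carbon and counts toward C.

11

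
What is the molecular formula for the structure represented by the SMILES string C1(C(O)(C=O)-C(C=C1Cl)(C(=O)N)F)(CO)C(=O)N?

Heavy atoms from the SMILES: 9 C, 1 Cl, 1 F, 2 N, 5 O.
Implicit hydrogens by atom environment:
  6 × C: no H
  3 × O: no H
  2 × C: 1 H each → 2
  2 × N: 2 H each → 4
  2 × O: 1 H each → 2
  1 × C: 2 H
  1 × Cl: no H
  1 × F: no H
  Total hydrogens = 10.
Molecular formula: C9H10ClFN2O5

C9H10ClFN2O5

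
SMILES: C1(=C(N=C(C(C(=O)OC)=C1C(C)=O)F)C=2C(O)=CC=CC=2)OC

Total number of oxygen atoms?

The symbol for oxygen appears 5 times in the SMILES.

5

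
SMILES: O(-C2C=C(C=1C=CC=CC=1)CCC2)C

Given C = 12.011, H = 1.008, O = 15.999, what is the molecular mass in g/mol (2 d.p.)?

Molecular formula: C13H16O.
M = 13×12.011 + 16×1.008 + 1×15.999 = 188.27 g/mol.

188.27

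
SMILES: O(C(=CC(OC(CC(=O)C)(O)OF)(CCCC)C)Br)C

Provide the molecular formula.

C13H22BrFO5

Heavy atoms from the SMILES: 1 Br, 13 C, 1 F, 5 O.
Implicit hydrogens by atom environment:
  4 × C: 3 H each → 12
  4 × C: 2 H each → 8
  4 × C: no H
  4 × O: no H
  1 × Br: no H
  1 × C: 1 H
  1 × F: no H
  1 × O: 1 H
  Total hydrogens = 22.
Molecular formula: C13H22BrFO5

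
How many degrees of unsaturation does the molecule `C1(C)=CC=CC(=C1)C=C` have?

Molecular formula from the SMILES: C9H10.
DoU = (2C + 2 + N − H − X)/2 = (2·9 + 2 + 0 − 10 − 0)/2 = 10/2 = 5.
(Structurally: 1 ring(s) + 4 π bond(s) = 5.)

5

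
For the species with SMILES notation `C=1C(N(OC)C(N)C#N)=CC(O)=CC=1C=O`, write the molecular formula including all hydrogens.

Heavy atoms from the SMILES: 10 C, 3 N, 3 O.
Implicit hydrogens by atom environment:
  3 × C (aromatic): 1 H each → 3
  3 × C (aromatic): no H
  2 × C: 1 H each → 2
  2 × N: no H
  2 × O: no H
  1 × C: 3 H
  1 × C: no H
  1 × N: 2 H
  1 × O: 1 H
  Total hydrogens = 11.
Molecular formula: C10H11N3O3

C10H11N3O3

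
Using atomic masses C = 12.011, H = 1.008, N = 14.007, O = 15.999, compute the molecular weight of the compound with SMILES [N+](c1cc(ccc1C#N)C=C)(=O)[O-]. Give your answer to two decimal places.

Molecular formula: C9H6N2O2.
M = 9×12.011 + 6×1.008 + 2×14.007 + 2×15.999 = 174.16 g/mol.

174.16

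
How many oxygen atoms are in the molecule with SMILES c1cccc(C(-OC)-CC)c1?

1

The symbol for oxygen appears 1 time in the SMILES.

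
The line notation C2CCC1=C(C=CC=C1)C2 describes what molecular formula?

Heavy atoms from the SMILES: 10 C.
Implicit hydrogens by atom environment:
  4 × C: 2 H each → 8
  4 × C (aromatic): 1 H each → 4
  2 × C (aromatic): no H
  Total hydrogens = 12.
Molecular formula: C10H12

C10H12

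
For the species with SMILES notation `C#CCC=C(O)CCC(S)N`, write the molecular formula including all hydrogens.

Heavy atoms from the SMILES: 8 C, 1 N, 1 O, 1 S.
Implicit hydrogens by atom environment:
  3 × C: 2 H each → 6
  3 × C: 1 H each → 3
  2 × C: no H
  1 × N: 2 H
  1 × O: 1 H
  1 × S: 1 H
  Total hydrogens = 13.
Molecular formula: C8H13NOS

C8H13NOS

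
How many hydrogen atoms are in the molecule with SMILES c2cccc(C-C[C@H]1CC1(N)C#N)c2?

14

Hydrogens are implicit in SMILES; fill each atom to its normal valence:
  5 × C (aromatic): 1 H each → 5
  3 × C: 2 H each → 6
  2 × C: no H
  1 × C: 1 H
  1 × C (aromatic): no H
  1 × N: 2 H
  1 × N: no H
  Total hydrogens = 14.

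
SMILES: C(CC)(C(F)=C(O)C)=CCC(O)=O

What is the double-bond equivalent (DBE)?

Molecular formula from the SMILES: C9H13FO3.
DoU = (2C + 2 + N − H − X)/2 = (2·9 + 2 + 0 − 13 − 1)/2 = 6/2 = 3.
(Structurally: 0 ring(s) + 3 π bond(s) = 3.)

3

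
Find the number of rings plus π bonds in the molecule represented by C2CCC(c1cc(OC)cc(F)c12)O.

Molecular formula from the SMILES: C11H13FO2.
DoU = (2C + 2 + N − H − X)/2 = (2·11 + 2 + 0 − 13 − 1)/2 = 10/2 = 5.
(Structurally: 2 ring(s) + 3 π bond(s) = 5.)

5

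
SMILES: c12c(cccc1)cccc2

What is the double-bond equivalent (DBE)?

7

Molecular formula from the SMILES: C10H8.
DoU = (2C + 2 + N − H − X)/2 = (2·10 + 2 + 0 − 8 − 0)/2 = 14/2 = 7.
(Structurally: 2 ring(s) + 5 π bond(s) = 7.)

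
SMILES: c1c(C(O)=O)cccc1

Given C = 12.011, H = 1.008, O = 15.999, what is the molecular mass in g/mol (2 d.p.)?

Molecular formula: C7H6O2.
M = 7×12.011 + 6×1.008 + 2×15.999 = 122.12 g/mol.

122.12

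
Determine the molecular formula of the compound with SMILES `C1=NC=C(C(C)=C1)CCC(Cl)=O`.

C9H10ClNO

Heavy atoms from the SMILES: 9 C, 1 Cl, 1 N, 1 O.
Implicit hydrogens by atom environment:
  3 × C (aromatic): 1 H each → 3
  2 × C: 2 H each → 4
  2 × C (aromatic): no H
  1 × C: 3 H
  1 × C: no H
  1 × Cl: no H
  1 × N (aromatic): no H
  1 × O: no H
  Total hydrogens = 10.
Molecular formula: C9H10ClNO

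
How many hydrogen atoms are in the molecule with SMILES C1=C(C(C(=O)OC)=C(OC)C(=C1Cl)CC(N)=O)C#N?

Hydrogens are implicit in SMILES; fill each atom to its normal valence:
  5 × C (aromatic): no H
  4 × O: no H
  3 × C: no H
  2 × C: 3 H each → 6
  1 × C: 2 H
  1 × C (aromatic): 1 H
  1 × Cl: no H
  1 × N: 2 H
  1 × N: no H
  Total hydrogens = 11.

11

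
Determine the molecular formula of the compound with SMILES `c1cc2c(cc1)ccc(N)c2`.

C10H9N

Heavy atoms from the SMILES: 10 C, 1 N.
Implicit hydrogens by atom environment:
  7 × C (aromatic): 1 H each → 7
  3 × C (aromatic): no H
  1 × N: 2 H
  Total hydrogens = 9.
Molecular formula: C10H9N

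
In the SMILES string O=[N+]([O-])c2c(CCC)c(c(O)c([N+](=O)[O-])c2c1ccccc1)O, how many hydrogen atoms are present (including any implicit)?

14

Hydrogens are implicit in SMILES; fill each atom to its normal valence:
  7 × C (aromatic): no H
  5 × C (aromatic): 1 H each → 5
  2 × C: 2 H each → 4
  2 × N (charge +1): no H
  2 × O: 1 H each → 2
  2 × O: no H
  2 × O (charge -1): no H
  1 × C: 3 H
  Total hydrogens = 14.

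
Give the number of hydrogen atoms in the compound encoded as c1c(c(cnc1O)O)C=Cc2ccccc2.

Hydrogens are implicit in SMILES; fill each atom to its normal valence:
  7 × C (aromatic): 1 H each → 7
  4 × C (aromatic): no H
  2 × C: 1 H each → 2
  2 × O: 1 H each → 2
  1 × N (aromatic): no H
  Total hydrogens = 11.

11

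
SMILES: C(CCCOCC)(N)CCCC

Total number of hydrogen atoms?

23

Hydrogens are implicit in SMILES; fill each atom to its normal valence:
  7 × C: 2 H each → 14
  2 × C: 3 H each → 6
  1 × C: 1 H
  1 × N: 2 H
  1 × O: no H
  Total hydrogens = 23.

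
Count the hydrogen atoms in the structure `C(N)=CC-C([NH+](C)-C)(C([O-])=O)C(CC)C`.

Hydrogens are implicit in SMILES; fill each atom to its normal valence:
  4 × C: 3 H each → 12
  3 × C: 1 H each → 3
  2 × C: 2 H each → 4
  2 × C: no H
  1 × N: 2 H
  1 × N (charge +1): 1 H
  1 × O: no H
  1 × O (charge -1): no H
  Total hydrogens = 22.

22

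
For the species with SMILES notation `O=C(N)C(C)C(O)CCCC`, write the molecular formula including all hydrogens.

Heavy atoms from the SMILES: 8 C, 1 N, 2 O.
Implicit hydrogens by atom environment:
  3 × C: 2 H each → 6
  2 × C: 3 H each → 6
  2 × C: 1 H each → 2
  1 × C: no H
  1 × N: 2 H
  1 × O: 1 H
  1 × O: no H
  Total hydrogens = 17.
Molecular formula: C8H17NO2

C8H17NO2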